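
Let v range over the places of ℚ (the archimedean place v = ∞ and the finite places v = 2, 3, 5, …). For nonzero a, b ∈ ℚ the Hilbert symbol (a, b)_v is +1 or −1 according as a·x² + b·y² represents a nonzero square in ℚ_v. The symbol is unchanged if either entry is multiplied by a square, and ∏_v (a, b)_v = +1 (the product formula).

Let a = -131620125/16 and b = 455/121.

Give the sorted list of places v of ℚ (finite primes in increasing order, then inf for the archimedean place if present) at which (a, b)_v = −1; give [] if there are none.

(a, b) ≡ (-107445, 455) mod (ℚ^×)²; places V = {2, 3, 5, 7, 11, 13, 19, 29, ∞}.
(a,b)_2: α=-4, β=0; u≡3, v≡7 (mod 8); ε(u)ε(v)=1·1, αω(v)=-4·0, βω(u)=0·1; sum ≡ 1  ⇒  -1.
(a,b)_3: α=1, u≡2; β=0, v≡2 (mod 3); (2|3)=-1, (2|3)=-1; sign (−1)^0·-1^0·-1^1 = -1.
(a,b)_13: α=1, u≡3; β=1, v≡12 (mod 13); (3|13)=+1, (12|13)=+1; sign (−1)^0·+1^1·+1^1 = +1.
(a,b)_19: α=1, u≡17; β=0, v≡8 (mod 19); (17|19)=+1, (8|19)=-1; sign (−1)^0·+1^0·-1^1 = -1.
(a,b)_7: α=2, u≡3; β=1, v≡1 (mod 7); (3|7)=-1, (1|7)=+1; sign (−1)^0·-1^1·+1^2 = -1.
(a,b)_11: α=0, u≡9; β=-2, v≡4 (mod 11); (9|11)=+1, (4|11)=+1; sign (−1)^0·+1^-2·+1^0 = +1.
(a,b)_5: α=3, u≡4; β=1, v≡1 (mod 5); (4|5)=+1, (1|5)=+1; sign (−1)^0·+1^1·+1^3 = +1.
(a,b)_29: α=1, u≡23; β=0, v≡4 (mod 29); (23|29)=+1, (4|29)=+1; sign (−1)^0·+1^0·+1^1 = +1.
(a,b)_∞: sgn(-107445)=−, sgn(455)=+, so +1.
Ram(-107445, 455) = {2, 3, 7, 19}; no ℚ_2-point on the conic.

[2, 3, 7, 19]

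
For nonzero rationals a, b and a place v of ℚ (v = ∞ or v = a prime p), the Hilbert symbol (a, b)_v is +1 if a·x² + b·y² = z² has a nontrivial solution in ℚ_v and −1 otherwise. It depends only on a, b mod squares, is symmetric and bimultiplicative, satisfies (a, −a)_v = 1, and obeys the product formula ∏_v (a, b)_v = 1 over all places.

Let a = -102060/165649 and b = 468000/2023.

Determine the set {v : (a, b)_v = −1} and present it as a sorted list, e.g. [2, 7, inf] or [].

[2, 7]

(a, b) ≡ (-35, 910) mod (ℚ^×)²; places V = {2, 3, 5, 7, 11, 13, 17, 37, ∞}.
(a,b)_7: α=1, u≡1; β=-1, v≡4 (mod 7); (1|7)=+1, (4|7)=+1; sign (−1)^1·+1^-1·+1^1 = -1.
(a,b)_11: α=-2, u≡4; β=0, v≡6 (mod 11); (4|11)=+1, (6|11)=-1; sign (−1)^0·+1^0·-1^-2 = +1.
(a,b)_3: α=6, u≡1; β=2, v≡1 (mod 3); (1|3)=+1, (1|3)=+1; sign (−1)^0·+1^2·+1^6 = +1.
(a,b)_17: α=0, u≡8; β=-2, v≡1 (mod 17); (8|17)=+1, (1|17)=+1; sign (−1)^0·+1^-2·+1^0 = +1.
(a,b)_∞: sgn(-35)=−, sgn(910)=+, so +1.
(a,b)_37: α=-2, u≡6; β=0, v≡35 (mod 37); (6|37)=-1, (35|37)=-1; sign (−1)^0·-1^0·-1^-2 = +1.
(a,b)_13: α=0, u≡1; β=1, v≡2 (mod 13); (1|13)=+1, (2|13)=-1; sign (−1)^0·+1^1·-1^0 = +1.
(a,b)_5: α=1, u≡2; β=3, v≡3 (mod 5); (2|5)=-1, (3|5)=-1; sign (−1)^0·-1^3·-1^1 = +1.
(a,b)_2: α=2, β=5; u≡5, v≡7 (mod 8); ε(u)ε(v)=0·1, αω(v)=2·0, βω(u)=5·1; sum ≡ 1  ⇒  -1.
|Ram(-35, 910)| = 2, even; anisotropic at {2, 7}.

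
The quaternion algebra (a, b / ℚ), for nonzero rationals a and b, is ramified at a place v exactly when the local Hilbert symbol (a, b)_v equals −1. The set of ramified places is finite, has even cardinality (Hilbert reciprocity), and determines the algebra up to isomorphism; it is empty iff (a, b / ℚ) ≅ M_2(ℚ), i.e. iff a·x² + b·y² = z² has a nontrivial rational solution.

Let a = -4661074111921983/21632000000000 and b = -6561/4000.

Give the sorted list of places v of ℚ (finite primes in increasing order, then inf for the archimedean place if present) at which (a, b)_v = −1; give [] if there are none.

Mod squares: a ≡ -35, b ≡ -10. Check v ∈ {∞, 2, 3, 5, 7, 13, 19, 23}.
v=7: a=7^1·(≡2), b=7^0·(≡4) mod 7; (2|7)=+1, (4|7)=+1; (−1)^{1·0·3}·(+1)^0·(+1)^1 = +1.
v=3: a=3^20·(≡1), b=3^8·(≡2) mod 3; (1|3)=+1, (2|3)=-1; (−1)^{20·8·1}·(+1)^8·(-1)^20 = +1.
v=13: a=13^-2·(≡12), b=13^0·(≡12) mod 13; (12|13)=+1, (12|13)=+1; (−1)^{-2·0·6}·(+1)^0·(+1)^-2 = +1.
v=2: v_2(a)=-16, v_2(b)=-5; units ≡ 5, 3 (mod 8); ε·ε+αω+βω = 0·1+-16·1+-5·1 ≡ 1  ⇒  (a,b)_2 = -1.
v=23: a=23^2·(≡10), b=23^0·(≡3) mod 23; (10|23)=-1, (3|23)=+1; (−1)^{2·0·11}·(-1)^0·(+1)^2 = +1.
v=∞: -35 < 0 and -10 < 0  ⇒  (a,b)_∞ = -1.
v=5: a=5^-9·(≡3), b=5^-3·(≡2) mod 5; (3|5)=-1, (2|5)=-1; (−1)^{-9·-3·2}·(-1)^-3·(-1)^-9 = +1.
v=19: a=19^2·(≡2), b=19^0·(≡7) mod 19; (2|19)=-1, (7|19)=+1; (−1)^{2·0·9}·(-1)^0·(+1)^2 = +1.
Ram(-35, -10) = {2, ∞}; no ℚ_2-point on the conic.

[2, inf]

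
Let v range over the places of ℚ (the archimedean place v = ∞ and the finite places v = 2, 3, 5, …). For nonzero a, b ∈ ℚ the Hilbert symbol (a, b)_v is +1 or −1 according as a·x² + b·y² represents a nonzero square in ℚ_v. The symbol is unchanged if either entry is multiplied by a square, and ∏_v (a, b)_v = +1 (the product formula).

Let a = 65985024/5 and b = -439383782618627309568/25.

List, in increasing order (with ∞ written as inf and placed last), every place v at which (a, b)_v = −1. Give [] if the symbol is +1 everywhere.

[5, 17]

Mod squares: a ≡ 3570, b ≡ -6783. Check v ∈ {∞, 2, 3, 5, 7, 17, 19}.
v=3: a=3^1·(≡2), b=3^9·(≡1) mod 3; (2|3)=-1, (1|3)=+1; (−1)^{1·9·1}·(-1)^9·(+1)^1 = +1.
v=∞: 3570 > 0 and -6783 < 0  ⇒  (a,b)_∞ = +1.
v=17: a=17^1·(≡3), b=17^3·(≡13) mod 17; (3|17)=-1, (13|17)=+1; (−1)^{1·3·8}·(-1)^3·(+1)^1 = -1.
v=2: v_2(a)=9, v_2(b)=18; units ≡ 1, 1 (mod 8); ε·ε+αω+βω = 0·0+9·0+18·0 ≡ 0  ⇒  (a,b)_2 = +1.
v=19: a=19^2·(≡16), b=19^5·(≡16) mod 19; (16|19)=+1, (16|19)=+1; (−1)^{2·5·9}·(+1)^5·(+1)^2 = +1.
v=7: a=7^1·(≡3), b=7^1·(≡1) mod 7; (3|7)=-1, (1|7)=+1; (−1)^{1·1·3}·(-1)^1·(+1)^1 = +1.
v=5: a=5^-1·(≡4), b=5^-2·(≡2) mod 5; (4|5)=+1, (2|5)=-1; (−1)^{-1·-2·2}·(+1)^-2·(-1)^-1 = -1.
|Ram(3570, -6783)| = 2, even; anisotropic at {5, 17}.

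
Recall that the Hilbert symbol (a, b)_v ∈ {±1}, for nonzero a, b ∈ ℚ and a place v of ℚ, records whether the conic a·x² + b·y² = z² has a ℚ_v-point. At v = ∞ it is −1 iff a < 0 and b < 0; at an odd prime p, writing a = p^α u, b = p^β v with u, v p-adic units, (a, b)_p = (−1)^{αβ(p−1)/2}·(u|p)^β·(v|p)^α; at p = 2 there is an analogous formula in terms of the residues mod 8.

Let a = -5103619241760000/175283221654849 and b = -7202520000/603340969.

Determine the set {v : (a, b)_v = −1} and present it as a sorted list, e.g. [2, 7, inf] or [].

[3, inf]

Mod squares: a ≡ -741, b ≡ -247. Check v ∈ {∞, 2, 3, 5, 7, 11, 13, 19, 29}.
v=29: a=29^-2·(≡1), b=29^-2·(≡14) mod 29; (1|29)=+1, (14|29)=-1; (−1)^{-2·-2·14}·(+1)^-2·(-1)^-2 = +1.
v=∞: -741 < 0 and -247 < 0  ⇒  (a,b)_∞ = -1.
v=13: a=13^1·(≡11), b=13^1·(≡11) mod 13; (11|13)=-1, (11|13)=-1; (−1)^{1·1·6}·(-1)^1·(-1)^1 = +1.
v=5: a=5^4·(≡1), b=5^4·(≡2) mod 5; (1|5)=+1, (2|5)=-1; (−1)^{4·4·2}·(+1)^4·(-1)^4 = +1.
v=19: a=19^1·(≡8), b=19^1·(≡6) mod 19; (8|19)=-1, (6|19)=+1; (−1)^{1·1·9}·(-1)^1·(+1)^1 = +1.
v=11: a=11^-6·(≡8), b=11^-4·(≡2) mod 11; (8|11)=-1, (2|11)=-1; (−1)^{-6·-4·5}·(-1)^-4·(-1)^-6 = +1.
v=2: v_2(a)=8, v_2(b)=6; units ≡ 3, 1 (mod 8); ε·ε+αω+βω = 1·0+8·0+6·1 ≡ 0  ⇒  (a,b)_2 = +1.
v=3: a=3^17·(≡2), b=3^6·(≡2) mod 3; (2|3)=-1, (2|3)=-1; (−1)^{17·6·1}·(-1)^6·(-1)^17 = -1.
v=7: a=7^-6·(≡4), b=7^-2·(≡6) mod 7; (4|7)=+1, (6|7)=-1; (−1)^{-6·-2·3}·(+1)^-2·(-1)^-6 = +1.
(-741, -247 / ℚ) ramifies at {3, ∞}: a division algebra.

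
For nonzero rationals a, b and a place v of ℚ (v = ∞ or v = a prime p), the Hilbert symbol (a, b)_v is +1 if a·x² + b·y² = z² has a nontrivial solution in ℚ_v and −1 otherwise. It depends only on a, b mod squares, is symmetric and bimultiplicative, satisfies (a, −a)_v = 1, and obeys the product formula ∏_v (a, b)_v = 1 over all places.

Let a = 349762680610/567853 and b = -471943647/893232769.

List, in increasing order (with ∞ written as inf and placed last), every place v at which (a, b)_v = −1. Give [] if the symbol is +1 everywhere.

Mod squares: a ≡ 606970, b ≡ -7. Check v ∈ {∞, 2, 3, 5, 7, 11, 13, 17, 19, 23, 29}.
v=29: a=29^1·(≡26), b=29^0·(≡25) mod 29; (26|29)=-1, (25|29)=+1; (−1)^{1·0·14}·(-1)^0·(+1)^1 = +1.
v=11: a=11^-2·(≡5), b=11^-4·(≡4) mod 11; (5|11)=+1, (4|11)=+1; (−1)^{-2·-4·5}·(+1)^-4·(+1)^-2 = +1.
v=19: a=19^-2·(≡3), b=19^-2·(≡2) mod 19; (3|19)=-1, (2|19)=-1; (−1)^{-2·-2·9}·(-1)^-2·(-1)^-2 = +1.
v=5: a=5^1·(≡4), b=5^0·(≡2) mod 5; (4|5)=+1, (2|5)=-1; (−1)^{1·0·2}·(+1)^0·(-1)^1 = -1.
v=23: a=23^3·(≡16), b=23^2·(≡12) mod 23; (16|23)=+1, (12|23)=+1; (−1)^{3·2·11}·(+1)^2·(+1)^3 = +1.
v=17: a=17^2·(≡1), b=17^2·(≡14) mod 17; (1|17)=+1, (14|17)=-1; (−1)^{2·2·8}·(+1)^2·(-1)^2 = +1.
v=7: a=7^3·(≡1), b=7^3·(≡6) mod 7; (1|7)=+1, (6|7)=-1; (−1)^{3·3·3}·(+1)^3·(-1)^3 = +1.
v=2: v_2(a)=1, v_2(b)=0; units ≡ 5, 1 (mod 8); ε·ε+αω+βω = 0·0+1·0+0·1 ≡ 0  ⇒  (a,b)_2 = +1.
v=13: a=13^-1·(≡5), b=13^-2·(≡5) mod 13; (5|13)=-1, (5|13)=-1; (−1)^{-1·-2·6}·(-1)^-2·(-1)^-1 = -1.
v=3: a=3^0·(≡1), b=3^2·(≡2) mod 3; (1|3)=+1, (2|3)=-1; (−1)^{0·2·1}·(+1)^2·(-1)^0 = +1.
v=∞: 606970 > 0 and -7 < 0  ⇒  (a,b)_∞ = +1.
|Ram(606970, -7)| = 2, even; anisotropic at {5, 13}.

[5, 13]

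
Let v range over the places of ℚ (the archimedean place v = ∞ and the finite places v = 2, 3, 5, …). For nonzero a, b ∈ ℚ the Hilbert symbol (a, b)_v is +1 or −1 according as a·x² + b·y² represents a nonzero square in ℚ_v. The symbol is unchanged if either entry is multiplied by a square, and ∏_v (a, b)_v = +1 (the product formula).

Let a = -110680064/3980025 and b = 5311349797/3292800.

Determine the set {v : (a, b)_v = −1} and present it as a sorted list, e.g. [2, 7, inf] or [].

[2, 11]

(a, b) ≡ (-374, 546) mod (ℚ^×)²; places V = {2, 3, 5, 7, 11, 13, 17, 19, 29, 41, ∞}.
(a,b)_7: α=-2, u≡4; β=-3, v≡4 (mod 7); (4|7)=+1, (4|7)=+1; sign (−1)^0·+1^-3·+1^-2 = +1.
(a,b)_2: α=11, β=-7; u≡5, v≡1 (mod 8); ε(u)ε(v)=0·0, αω(v)=11·0, βω(u)=-7·1; sum ≡ 1  ⇒  -1.
(a,b)_29: α=0, u≡21; β=2, v≡9 (mod 29); (21|29)=-1, (9|29)=+1; sign (−1)^0·-1^2·+1^0 = +1.
(a,b)_19: α=-2, u≡17; β=0, v≡12 (mod 19); (17|19)=+1, (12|19)=-1; sign (−1)^0·+1^0·-1^-2 = +1.
(a,b)_5: α=-2, u≡1; β=-2, v≡1 (mod 5); (1|5)=+1, (1|5)=+1; sign (−1)^0·+1^-2·+1^-2 = +1.
(a,b)_17: α=3, u≡7; β=2, v≡15 (mod 17); (7|17)=-1, (15|17)=+1; sign (−1)^0·-1^2·+1^3 = +1.
(a,b)_41: α=0, u≡8; β=2, v≡17 (mod 41); (8|41)=+1, (17|41)=-1; sign (−1)^0·+1^2·-1^0 = +1.
(a,b)_∞: sgn(-374)=−, sgn(546)=+, so +1.
(a,b)_11: α=1, u≡6; β=0, v≡10 (mod 11); (6|11)=-1, (10|11)=-1; sign (−1)^0·-1^0·-1^1 = -1.
(a,b)_13: α=0, u≡9; β=1, v≡1 (mod 13); (9|13)=+1, (1|13)=+1; sign (−1)^0·+1^1·+1^0 = +1.
(a,b)_3: α=-2, u≡1; β=-1, v≡2 (mod 3); (1|3)=+1, (2|3)=-1; sign (−1)^0·+1^-1·-1^-2 = +1.
|Ram(-374, 546)| = 2, even; anisotropic at {2, 11}.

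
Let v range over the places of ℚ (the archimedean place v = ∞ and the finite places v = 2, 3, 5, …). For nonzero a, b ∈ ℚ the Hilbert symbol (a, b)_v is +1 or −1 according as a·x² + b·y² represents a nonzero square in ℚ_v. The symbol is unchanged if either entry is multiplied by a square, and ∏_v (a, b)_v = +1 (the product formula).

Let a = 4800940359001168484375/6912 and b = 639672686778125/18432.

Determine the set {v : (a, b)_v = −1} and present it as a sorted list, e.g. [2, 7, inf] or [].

[2, 23]

(a, b) ≡ (69, 32890) mod (ℚ^×)²; places V = {2, 3, 5, 7, 11, 13, 23, ∞}.
(a,b)_7: α=10, u≡6; β=6, v≡2 (mod 7); (6|7)=-1, (2|7)=+1; sign (−1)^0·-1^6·+1^10 = +1.
(a,b)_5: α=6, u≡4; β=5, v≡2 (mod 5); (4|5)=+1, (2|5)=-1; sign (−1)^0·+1^5·-1^6 = +1.
(a,b)_∞: sgn(69)=+, sgn(32890)=+, so +1.
(a,b)_3: α=-3, u≡2; β=-2, v≡1 (mod 3); (2|3)=-1, (1|3)=+1; sign (−1)^0·-1^-2·+1^-3 = +1.
(a,b)_23: α=5, u≡8; β=3, v≡1 (mod 23); (8|23)=+1, (1|23)=+1; sign (−1)^1·+1^3·+1^5 = -1.
(a,b)_11: α=0, u≡5; β=1, v≡9 (mod 11); (5|11)=+1, (9|11)=+1; sign (−1)^0·+1^1·+1^0 = +1.
(a,b)_2: α=-8, β=-11; u≡5, v≡5 (mod 8); ε(u)ε(v)=0·0, αω(v)=-8·1, βω(u)=-11·1; sum ≡ 1  ⇒  -1.
(a,b)_13: α=2, u≡4; β=1, v≡5 (mod 13); (4|13)=+1, (5|13)=-1; sign (−1)^0·+1^1·-1^2 = +1.
|Ram(69, 32890)| = 2, even; anisotropic at {2, 23}.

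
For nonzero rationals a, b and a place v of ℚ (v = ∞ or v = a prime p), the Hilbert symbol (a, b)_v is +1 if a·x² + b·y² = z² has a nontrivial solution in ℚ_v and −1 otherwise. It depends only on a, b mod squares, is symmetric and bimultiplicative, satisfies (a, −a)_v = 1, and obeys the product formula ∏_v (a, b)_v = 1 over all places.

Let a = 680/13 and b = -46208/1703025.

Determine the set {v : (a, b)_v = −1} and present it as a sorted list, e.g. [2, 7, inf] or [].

[5, 13]

Mod squares: a ≡ 2210, b ≡ -2. Check v ∈ {∞, 2, 3, 5, 13, 17, 19, 29}.
v=17: a=17^1·(≡7), b=17^0·(≡2) mod 17; (7|17)=-1, (2|17)=+1; (−1)^{1·0·8}·(-1)^0·(+1)^1 = +1.
v=13: a=13^-1·(≡4), b=13^0·(≡6) mod 13; (4|13)=+1, (6|13)=-1; (−1)^{-1·0·6}·(+1)^0·(-1)^-1 = -1.
v=29: a=29^0·(≡1), b=29^-2·(≡8) mod 29; (1|29)=+1, (8|29)=-1; (−1)^{0·-2·14}·(+1)^-2·(-1)^0 = +1.
v=3: a=3^0·(≡2), b=3^-4·(≡1) mod 3; (2|3)=-1, (1|3)=+1; (−1)^{0·-4·1}·(-1)^-4·(+1)^0 = +1.
v=19: a=19^0·(≡7), b=19^2·(≡7) mod 19; (7|19)=+1, (7|19)=+1; (−1)^{0·2·9}·(+1)^2·(+1)^0 = +1.
v=∞: 2210 > 0 and -2 < 0  ⇒  (a,b)_∞ = +1.
v=5: a=5^1·(≡2), b=5^-2·(≡2) mod 5; (2|5)=-1, (2|5)=-1; (−1)^{1·-2·2}·(-1)^-2·(-1)^1 = -1.
v=2: v_2(a)=3, v_2(b)=7; units ≡ 1, 7 (mod 8); ε·ε+αω+βω = 0·1+3·0+7·0 ≡ 0  ⇒  (a,b)_2 = +1.
(2210, -2 / ℚ) ramifies at {5, 13}: a division algebra.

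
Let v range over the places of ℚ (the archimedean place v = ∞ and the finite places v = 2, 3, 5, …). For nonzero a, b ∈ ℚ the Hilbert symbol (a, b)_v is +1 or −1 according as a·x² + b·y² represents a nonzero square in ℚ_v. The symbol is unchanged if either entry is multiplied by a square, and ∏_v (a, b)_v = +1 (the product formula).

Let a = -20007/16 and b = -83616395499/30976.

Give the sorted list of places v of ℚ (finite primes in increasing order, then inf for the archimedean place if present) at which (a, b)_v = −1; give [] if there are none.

(a, b) ≡ (-247, -19) mod (ℚ^×)²; places V = {2, 3, 7, 11, 13, 19, ∞}.
(a,b)_19: α=1, u≡9; β=1, v≡15 (mod 19); (9|19)=+1, (15|19)=-1; sign (−1)^1·+1^1·-1^1 = +1.
(a,b)_∞: sgn(-247)=−, sgn(-19)=−, so -1.
(a,b)_11: α=0, u≡7; β=-2, v≡4 (mod 11); (7|11)=-1, (4|11)=+1; sign (−1)^0·-1^-2·+1^0 = +1.
(a,b)_2: α=-4, β=-8; u≡1, v≡5 (mod 8); ε(u)ε(v)=0·0, αω(v)=-4·1, βω(u)=-8·0; sum ≡ 0  ⇒  +1.
(a,b)_3: α=4, u≡2; β=12, v≡2 (mod 3); (2|3)=-1, (2|3)=-1; sign (−1)^0·-1^12·-1^4 = +1.
(a,b)_7: α=0, u≡3; β=2, v≡2 (mod 7); (3|7)=-1, (2|7)=+1; sign (−1)^0·-1^2·+1^0 = +1.
(a,b)_13: α=1, u≡7; β=2, v≡7 (mod 13); (7|13)=-1, (7|13)=-1; sign (−1)^0·-1^2·-1^1 = -1.
|Ram(-247, -19)| = 2, even; anisotropic at {13, ∞}.

[13, inf]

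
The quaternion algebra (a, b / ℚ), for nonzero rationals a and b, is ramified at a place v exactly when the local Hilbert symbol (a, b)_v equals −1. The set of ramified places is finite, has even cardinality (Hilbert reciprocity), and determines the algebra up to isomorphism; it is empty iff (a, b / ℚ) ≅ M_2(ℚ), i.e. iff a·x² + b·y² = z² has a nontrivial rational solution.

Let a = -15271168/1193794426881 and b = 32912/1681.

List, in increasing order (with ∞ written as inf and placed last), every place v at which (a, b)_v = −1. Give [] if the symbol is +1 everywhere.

[17, 29]

(a, b) ≡ (-493, 17) mod (ℚ^×)²; places V = {2, 3, 7, 11, 17, 29, 41, 47, ∞}.
(a,b)_17: α=1, u≡11; β=1, v≡1 (mod 17); (11|17)=-1, (1|17)=+1; sign (−1)^0·-1^1·+1^1 = -1.
(a,b)_∞: sgn(-493)=−, sgn(17)=+, so +1.
(a,b)_47: α=-2, u≡42; β=0, v≡16 (mod 47); (42|47)=+1, (16|47)=+1; sign (−1)^0·+1^0·+1^-2 = +1.
(a,b)_11: α=2, u≡6; β=2, v≡7 (mod 11); (6|11)=-1, (7|11)=-1; sign (−1)^0·-1^2·-1^2 = +1.
(a,b)_7: α=-2, u≡4; β=0, v≡5 (mod 7); (4|7)=+1, (5|7)=-1; sign (−1)^0·+1^0·-1^-2 = +1.
(a,b)_2: α=8, β=4; u≡3, v≡1 (mod 8); ε(u)ε(v)=1·0, αω(v)=8·0, βω(u)=4·1; sum ≡ 0  ⇒  +1.
(a,b)_3: α=-8, u≡2; β=0, v≡2 (mod 3); (2|3)=-1, (2|3)=-1; sign (−1)^0·-1^0·-1^-8 = +1.
(a,b)_41: α=-2, u≡20; β=-2, v≡30 (mod 41); (20|41)=+1, (30|41)=-1; sign (−1)^0·+1^-2·-1^-2 = +1.
(a,b)_29: α=1, u≡17; β=0, v≡3 (mod 29); (17|29)=-1, (3|29)=-1; sign (−1)^0·-1^0·-1^1 = -1.
Ram(-493, 17) = {17, 29}; no ℚ_17-point on the conic.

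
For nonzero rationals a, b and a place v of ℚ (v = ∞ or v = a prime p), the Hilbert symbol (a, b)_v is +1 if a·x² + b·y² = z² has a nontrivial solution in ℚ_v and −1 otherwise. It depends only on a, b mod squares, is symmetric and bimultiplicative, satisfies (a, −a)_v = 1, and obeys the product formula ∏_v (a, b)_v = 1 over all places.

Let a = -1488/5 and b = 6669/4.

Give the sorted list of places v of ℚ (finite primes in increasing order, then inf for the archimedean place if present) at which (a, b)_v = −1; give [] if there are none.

[3, 19]

(a, b) ≡ (-465, 741) mod (ℚ^×)²; places V = {2, 3, 5, 13, 19, 31, ∞}.
(a,b)_2: α=4, β=-2; u≡7, v≡5 (mod 8); ε(u)ε(v)=1·0, αω(v)=4·1, βω(u)=-2·0; sum ≡ 0  ⇒  +1.
(a,b)_3: α=1, u≡1; β=3, v≡1 (mod 3); (1|3)=+1, (1|3)=+1; sign (−1)^1·+1^3·+1^1 = -1.
(a,b)_∞: sgn(-465)=−, sgn(741)=+, so +1.
(a,b)_19: α=0, u≡14; β=1, v≡7 (mod 19); (14|19)=-1, (7|19)=+1; sign (−1)^0·-1^1·+1^0 = -1.
(a,b)_5: α=-1, u≡2; β=0, v≡1 (mod 5); (2|5)=-1, (1|5)=+1; sign (−1)^0·-1^0·+1^-1 = +1.
(a,b)_31: α=1, u≡9; β=0, v≡1 (mod 31); (9|31)=+1, (1|31)=+1; sign (−1)^0·+1^0·+1^1 = +1.
(a,b)_13: α=0, u≡4; β=1, v≡8 (mod 13); (4|13)=+1, (8|13)=-1; sign (−1)^0·+1^1·-1^0 = +1.
(-465, 741 / ℚ) ramifies at {3, 19}: a division algebra.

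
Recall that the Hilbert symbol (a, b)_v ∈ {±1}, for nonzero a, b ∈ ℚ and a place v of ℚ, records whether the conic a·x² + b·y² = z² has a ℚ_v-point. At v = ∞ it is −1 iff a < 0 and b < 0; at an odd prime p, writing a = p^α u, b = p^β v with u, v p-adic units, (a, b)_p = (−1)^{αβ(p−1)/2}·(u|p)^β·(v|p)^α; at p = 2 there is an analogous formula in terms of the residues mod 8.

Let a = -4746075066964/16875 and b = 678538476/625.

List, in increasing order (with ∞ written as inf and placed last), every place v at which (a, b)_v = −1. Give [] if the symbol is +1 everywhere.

(a, b) ≡ (-3927, 11) mod (ℚ^×)²; places V = {2, 3, 5, 7, 11, 17, 23, ∞}.
(a,b)_3: α=-3, u≡2; β=2, v≡2 (mod 3); (2|3)=-1, (2|3)=-1; sign (−1)^0·-1^2·-1^-3 = -1.
(a,b)_7: α=3, u≡6; β=2, v≡1 (mod 7); (6|7)=-1, (1|7)=+1; sign (−1)^0·-1^2·+1^3 = +1.
(a,b)_5: α=-4, u≡3; β=-4, v≡1 (mod 5); (3|5)=-1, (1|5)=+1; sign (−1)^0·-1^-4·+1^-4 = +1.
(a,b)_23: α=2, u≡2; β=0, v≡5 (mod 23); (2|23)=+1, (5|23)=-1; sign (−1)^0·+1^0·-1^2 = +1.
(a,b)_11: α=3, u≡10; β=3, v≡5 (mod 11); (10|11)=-1, (5|11)=+1; sign (−1)^1·-1^3·+1^3 = +1.
(a,b)_∞: sgn(-3927)=−, sgn(11)=+, so +1.
(a,b)_2: α=2, β=2; u≡1, v≡3 (mod 8); ε(u)ε(v)=0·1, αω(v)=2·1, βω(u)=2·0; sum ≡ 0  ⇒  +1.
(a,b)_17: α=3, u≡3; β=2, v≡5 (mod 17); (3|17)=-1, (5|17)=-1; sign (−1)^0·-1^2·-1^3 = -1.
|Ram(-3927, 11)| = 2, even; anisotropic at {3, 17}.

[3, 17]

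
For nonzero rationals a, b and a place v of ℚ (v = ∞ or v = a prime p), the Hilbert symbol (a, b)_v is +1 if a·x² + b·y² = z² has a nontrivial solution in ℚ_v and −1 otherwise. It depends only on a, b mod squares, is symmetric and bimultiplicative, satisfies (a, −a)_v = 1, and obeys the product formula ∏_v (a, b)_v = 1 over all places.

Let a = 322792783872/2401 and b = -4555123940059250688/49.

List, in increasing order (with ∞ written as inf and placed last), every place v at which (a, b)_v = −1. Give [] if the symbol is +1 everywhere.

Mod squares: a ≡ 17043, b ≡ -23. Check v ∈ {∞, 2, 3, 7, 13, 17, 19, 23}.
v=13: a=13^1·(≡11), b=13^2·(≡4) mod 13; (11|13)=-1, (4|13)=+1; (−1)^{1·2·6}·(-1)^2·(+1)^1 = +1.
v=19: a=19^1·(≡6), b=19^2·(≡3) mod 19; (6|19)=+1, (3|19)=-1; (−1)^{1·2·9}·(+1)^2·(-1)^1 = -1.
v=7: a=7^-4·(≡6), b=7^-2·(≡3) mod 7; (6|7)=-1, (3|7)=-1; (−1)^{-4·-2·3}·(-1)^-2·(-1)^-4 = +1.
v=17: a=17^2·(≡15), b=17^2·(≡10) mod 17; (15|17)=+1, (10|17)=-1; (−1)^{2·2·8}·(+1)^2·(-1)^2 = +1.
v=∞: 17043 > 0 and -23 < 0  ⇒  (a,b)_∞ = +1.
v=3: a=3^1·(≡2), b=3^4·(≡1) mod 3; (2|3)=-1, (1|3)=+1; (−1)^{1·4·1}·(-1)^4·(+1)^1 = +1.
v=2: v_2(a)=16, v_2(b)=18; units ≡ 3, 1 (mod 8); ε·ε+αω+βω = 1·0+16·0+18·1 ≡ 0  ⇒  (a,b)_2 = +1.
v=23: a=23^1·(≡19), b=23^3·(≡21) mod 23; (19|23)=-1, (21|23)=-1; (−1)^{1·3·11}·(-1)^3·(-1)^1 = -1.
|Ram(17043, -23)| = 2, even; anisotropic at {19, 23}.

[19, 23]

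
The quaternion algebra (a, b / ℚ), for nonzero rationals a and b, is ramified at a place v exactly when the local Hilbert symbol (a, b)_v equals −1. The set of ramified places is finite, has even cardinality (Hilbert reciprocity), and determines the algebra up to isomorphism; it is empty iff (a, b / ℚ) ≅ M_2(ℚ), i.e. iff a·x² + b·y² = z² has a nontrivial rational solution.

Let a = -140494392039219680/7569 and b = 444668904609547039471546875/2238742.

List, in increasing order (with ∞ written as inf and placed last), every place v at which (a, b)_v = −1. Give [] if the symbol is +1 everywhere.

[5, 17]

Mod squares: a ≡ -3230, b ≡ 67298. Check v ∈ {∞, 2, 3, 5, 7, 11, 17, 19, 23, 29}.
v=29: a=29^-2·(≡21), b=29^-2·(≡10) mod 29; (21|29)=-1, (10|29)=-1; (−1)^{-2·-2·14}·(-1)^-2·(-1)^-2 = +1.
v=5: a=5^1·(≡1), b=5^6·(≡2) mod 5; (1|5)=+1, (2|5)=-1; (−1)^{1·6·2}·(+1)^6·(-1)^1 = -1.
v=7: a=7^6·(≡2), b=7^9·(≡5) mod 7; (2|7)=+1, (5|7)=-1; (−1)^{6·9·3}·(+1)^9·(-1)^6 = +1.
v=∞: -3230 < 0 and 67298 > 0  ⇒  (a,b)_∞ = +1.
v=19: a=19^3·(≡9), b=19^5·(≡3) mod 19; (9|19)=+1, (3|19)=-1; (−1)^{3·5·9}·(+1)^5·(-1)^3 = +1.
v=2: v_2(a)=5, v_2(b)=-1; units ≡ 1, 1 (mod 8); ε·ε+αω+βω = 0·0+5·0+-1·0 ≡ 0  ⇒  (a,b)_2 = +1.
v=11: a=11^2·(≡5), b=11^-3·(≡7) mod 11; (5|11)=+1, (7|11)=-1; (−1)^{2·-3·5}·(+1)^-3·(-1)^2 = +1.
v=23: a=23^2·(≡8), b=23^3·(≡5) mod 23; (8|23)=+1, (5|23)=-1; (−1)^{2·3·11}·(+1)^3·(-1)^2 = +1.
v=17: a=17^1·(≡6), b=17^2·(≡7) mod 17; (6|17)=-1, (7|17)=-1; (−1)^{1·2·8}·(-1)^2·(-1)^1 = -1.
v=3: a=3^-2·(≡1), b=3^4·(≡2) mod 3; (1|3)=+1, (2|3)=-1; (−1)^{-2·4·1}·(+1)^4·(-1)^-2 = +1.
(-3230, 67298 / ℚ) ramifies at {5, 17}: a division algebra.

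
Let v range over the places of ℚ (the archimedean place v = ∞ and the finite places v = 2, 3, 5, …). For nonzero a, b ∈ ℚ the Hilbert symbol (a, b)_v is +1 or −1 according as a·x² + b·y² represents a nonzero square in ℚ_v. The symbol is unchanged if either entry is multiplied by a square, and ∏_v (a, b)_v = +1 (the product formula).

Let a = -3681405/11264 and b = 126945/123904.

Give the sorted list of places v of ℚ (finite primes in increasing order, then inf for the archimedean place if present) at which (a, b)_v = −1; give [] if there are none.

(a, b) ≡ (-4499495, 14105) mod (ℚ^×)²; places V = {2, 3, 5, 7, 11, 13, 29, 31, ∞}.
(a,b)_∞: sgn(-4499495)=−, sgn(14105)=+, so +1.
(a,b)_29: α=1, u≡28; β=0, v≡8 (mod 29); (28|29)=+1, (8|29)=-1; sign (−1)^0·+1^0·-1^1 = -1.
(a,b)_2: α=-10, β=-10; u≡1, v≡1 (mod 8); ε(u)ε(v)=0·0, αω(v)=-10·0, βω(u)=-10·0; sum ≡ 0  ⇒  +1.
(a,b)_31: α=1, u≡9; β=1, v≡30 (mod 31); (9|31)=+1, (30|31)=-1; sign (−1)^1·+1^1·-1^1 = +1.
(a,b)_7: α=1, u≡2; β=1, v≡3 (mod 7); (2|7)=+1, (3|7)=-1; sign (−1)^1·+1^1·-1^1 = +1.
(a,b)_3: α=2, u≡1; β=2, v≡2 (mod 3); (1|3)=+1, (2|3)=-1; sign (−1)^0·+1^2·-1^2 = +1.
(a,b)_13: α=1, u≡12; β=1, v≡2 (mod 13); (12|13)=+1, (2|13)=-1; sign (−1)^0·+1^1·-1^1 = -1.
(a,b)_5: α=1, u≡1; β=1, v≡1 (mod 5); (1|5)=+1, (1|5)=+1; sign (−1)^0·+1^1·+1^1 = +1.
(a,b)_11: α=-1, u≡9; β=-2, v≡5 (mod 11); (9|11)=+1, (5|11)=+1; sign (−1)^0·+1^-2·+1^-1 = +1.
Ram(-4499495, 14105) = {13, 29}; no ℚ_13-point on the conic.

[13, 29]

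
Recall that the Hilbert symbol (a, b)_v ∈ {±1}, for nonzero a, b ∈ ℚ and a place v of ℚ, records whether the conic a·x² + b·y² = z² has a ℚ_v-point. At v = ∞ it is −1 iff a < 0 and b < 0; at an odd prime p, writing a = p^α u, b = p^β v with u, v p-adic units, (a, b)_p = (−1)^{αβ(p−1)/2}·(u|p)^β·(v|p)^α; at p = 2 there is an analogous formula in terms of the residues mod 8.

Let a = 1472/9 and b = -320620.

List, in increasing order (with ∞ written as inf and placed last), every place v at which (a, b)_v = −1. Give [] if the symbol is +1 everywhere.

Mod squares: a ≡ 23, b ≡ -80155. Check v ∈ {∞, 2, 3, 5, 17, 23, 41}.
v=2: v_2(a)=6, v_2(b)=2; units ≡ 7, 5 (mod 8); ε·ε+αω+βω = 1·0+6·1+2·0 ≡ 0  ⇒  (a,b)_2 = +1.
v=23: a=23^1·(≡2), b=23^1·(≡21) mod 23; (2|23)=+1, (21|23)=-1; (−1)^{1·1·11}·(+1)^1·(-1)^1 = +1.
v=3: a=3^-2·(≡2), b=3^0·(≡2) mod 3; (2|3)=-1, (2|3)=-1; (−1)^{-2·0·1}·(-1)^0·(-1)^-2 = +1.
v=17: a=17^0·(≡3), b=17^1·(≡10) mod 17; (3|17)=-1, (10|17)=-1; (−1)^{0·1·8}·(-1)^1·(-1)^0 = -1.
v=∞: 23 > 0 and -80155 < 0  ⇒  (a,b)_∞ = +1.
v=5: a=5^0·(≡3), b=5^1·(≡1) mod 5; (3|5)=-1, (1|5)=+1; (−1)^{0·1·2}·(-1)^1·(+1)^0 = -1.
v=41: a=41^0·(≡36), b=41^1·(≡11) mod 41; (36|41)=+1, (11|41)=-1; (−1)^{0·1·20}·(+1)^1·(-1)^0 = +1.
Ram(23, -80155) = {5, 17}; no ℚ_5-point on the conic.

[5, 17]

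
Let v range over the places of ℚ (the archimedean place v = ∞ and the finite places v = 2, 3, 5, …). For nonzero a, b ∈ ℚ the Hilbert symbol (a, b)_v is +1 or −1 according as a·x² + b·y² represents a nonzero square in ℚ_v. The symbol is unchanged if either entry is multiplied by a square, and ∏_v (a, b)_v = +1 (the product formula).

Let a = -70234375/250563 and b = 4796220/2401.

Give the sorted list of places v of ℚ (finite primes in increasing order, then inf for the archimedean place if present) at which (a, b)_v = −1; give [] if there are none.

[2, 5, 29, 31]

Mod squares: a ≡ -13485, b ≡ 7095. Check v ∈ {∞, 2, 3, 5, 7, 11, 13, 17, 29, 31, 43}.
v=11: a=11^0·(≡4), b=11^1·(≡8) mod 11; (4|11)=+1, (8|11)=-1; (−1)^{0·1·5}·(+1)^1·(-1)^0 = +1.
v=43: a=43^0·(≡31), b=43^1·(≡31) mod 43; (31|43)=+1, (31|43)=+1; (−1)^{0·1·21}·(+1)^1·(+1)^0 = +1.
v=3: a=3^-1·(≡2), b=3^1·(≡1) mod 3; (2|3)=-1, (1|3)=+1; (−1)^{-1·1·1}·(-1)^1·(+1)^-1 = +1.
v=17: a=17^-4·(≡1), b=17^0·(≡11) mod 17; (1|17)=+1, (11|17)=-1; (−1)^{-4·0·8}·(+1)^0·(-1)^-4 = +1.
v=13: a=13^0·(≡10), b=13^2·(≡3) mod 13; (10|13)=+1, (3|13)=+1; (−1)^{0·2·6}·(+1)^2·(+1)^0 = +1.
v=29: a=29^1·(≡20), b=29^0·(≡15) mod 29; (20|29)=+1, (15|29)=-1; (−1)^{1·0·14}·(+1)^0·(-1)^1 = -1.
v=2: v_2(a)=0, v_2(b)=2; units ≡ 3, 7 (mod 8); ε·ε+αω+βω = 1·1+0·0+2·1 ≡ 1  ⇒  (a,b)_2 = -1.
v=5: a=5^7·(≡2), b=5^1·(≡4) mod 5; (2|5)=-1, (4|5)=+1; (−1)^{7·1·2}·(-1)^1·(+1)^7 = -1.
v=7: a=7^0·(≡4), b=7^-4·(≡2) mod 7; (4|7)=+1, (2|7)=+1; (−1)^{0·-4·3}·(+1)^-4·(+1)^0 = +1.
v=31: a=31^1·(≡30), b=31^0·(≡15) mod 31; (30|31)=-1, (15|31)=-1; (−1)^{1·0·15}·(-1)^0·(-1)^1 = -1.
v=∞: -13485 < 0 and 7095 > 0  ⇒  (a,b)_∞ = +1.
(-13485, 7095 / ℚ) ramifies at {2, 5, 29, 31}: a division algebra.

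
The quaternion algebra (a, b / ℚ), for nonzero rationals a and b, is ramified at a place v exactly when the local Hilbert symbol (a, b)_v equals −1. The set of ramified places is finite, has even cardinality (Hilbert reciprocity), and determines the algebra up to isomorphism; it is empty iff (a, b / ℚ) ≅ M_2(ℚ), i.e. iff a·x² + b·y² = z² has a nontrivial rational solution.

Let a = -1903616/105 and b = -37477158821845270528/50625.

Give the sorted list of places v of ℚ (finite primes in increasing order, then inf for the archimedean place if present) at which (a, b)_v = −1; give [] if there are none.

[3, 5, 7, inf]

(a, b) ≡ (-1155, -7) mod (ℚ^×)²; places V = {2, 3, 5, 7, 11, 13, 17, ∞}.
(a,b)_17: α=0, u≡9; β=2, v≡7 (mod 17); (9|17)=+1, (7|17)=-1; sign (−1)^0·+1^2·-1^0 = +1.
(a,b)_13: α=2, u≡7; β=6, v≡8 (mod 13); (7|13)=-1, (8|13)=-1; sign (−1)^0·-1^6·-1^2 = +1.
(a,b)_7: α=-1, u≡6; β=1, v≡6 (mod 7); (6|7)=-1, (6|7)=-1; sign (−1)^1·-1^1·-1^-1 = -1.
(a,b)_2: α=10, β=18; u≡5, v≡1 (mod 8); ε(u)ε(v)=0·0, αω(v)=10·0, βω(u)=18·1; sum ≡ 0  ⇒  +1.
(a,b)_5: α=-1, u≡4; β=-4, v≡2 (mod 5); (4|5)=+1, (2|5)=-1; sign (−1)^0·+1^-4·-1^-1 = -1.
(a,b)_11: α=1, u≡3; β=4, v≡9 (mod 11); (3|11)=+1, (9|11)=+1; sign (−1)^0·+1^4·+1^1 = +1.
(a,b)_∞: sgn(-1155)=−, sgn(-7)=−, so -1.
(a,b)_3: α=-1, u≡2; β=-4, v≡2 (mod 3); (2|3)=-1, (2|3)=-1; sign (−1)^0·-1^-4·-1^-1 = -1.
Ram(-1155, -7) = {3, 5, 7, ∞}; no ℚ_3-point on the conic.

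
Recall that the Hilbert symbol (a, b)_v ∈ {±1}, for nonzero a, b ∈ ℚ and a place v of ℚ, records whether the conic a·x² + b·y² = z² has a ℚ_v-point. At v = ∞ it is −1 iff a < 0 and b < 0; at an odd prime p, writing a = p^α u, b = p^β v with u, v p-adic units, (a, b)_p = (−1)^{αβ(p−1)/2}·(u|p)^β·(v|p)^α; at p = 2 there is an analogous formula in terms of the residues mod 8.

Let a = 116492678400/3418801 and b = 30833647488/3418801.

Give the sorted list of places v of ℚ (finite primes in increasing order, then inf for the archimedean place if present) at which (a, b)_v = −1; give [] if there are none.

[2, 19]

(a, b) ≡ (21, 798) mod (ℚ^×)²; places V = {2, 3, 5, 7, 19, 37, 43, ∞}.
(a,b)_∞: sgn(21)=+, sgn(798)=+, so +1.
(a,b)_19: α=2, u≡2; β=1, v≡1 (mod 19); (2|19)=-1, (1|19)=+1; sign (−1)^0·-1^1·+1^2 = -1.
(a,b)_43: α=-4, u≡35; β=-4, v≡21 (mod 43); (35|43)=+1, (21|43)=+1; sign (−1)^0·+1^-4·+1^-4 = +1.
(a,b)_3: α=1, u≡1; β=3, v≡2 (mod 3); (1|3)=+1, (2|3)=-1; sign (−1)^1·+1^3·-1^1 = +1.
(a,b)_5: α=2, u≡1; β=0, v≡3 (mod 5); (1|5)=+1, (3|5)=-1; sign (−1)^0·+1^0·-1^2 = +1.
(a,b)_2: α=8, β=7; u≡5, v≡7 (mod 8); ε(u)ε(v)=0·1, αω(v)=8·0, βω(u)=7·1; sum ≡ 1  ⇒  -1.
(a,b)_7: α=5, u≡3; β=3, v≡2 (mod 7); (3|7)=-1, (2|7)=+1; sign (−1)^1·-1^3·+1^5 = +1.
(a,b)_37: α=0, u≡21; β=2, v≡1 (mod 37); (21|37)=+1, (1|37)=+1; sign (−1)^0·+1^2·+1^0 = +1.
(21, 798 / ℚ) ramifies at {2, 19}: a division algebra.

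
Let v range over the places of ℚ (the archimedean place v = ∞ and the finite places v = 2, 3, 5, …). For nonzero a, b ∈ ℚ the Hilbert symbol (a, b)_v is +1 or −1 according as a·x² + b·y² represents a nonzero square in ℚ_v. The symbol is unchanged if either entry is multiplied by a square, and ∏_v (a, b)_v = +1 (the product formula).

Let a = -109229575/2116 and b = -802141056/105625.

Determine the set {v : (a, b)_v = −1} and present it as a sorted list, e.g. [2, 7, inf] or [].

[3, 13, 19, inf]

(a, b) ≡ (-247, -154734) mod (ℚ^×)²; places V = {2, 3, 5, 7, 13, 17, 19, 23, 37, 41, ∞}.
(a,b)_∞: sgn(-247)=−, sgn(-154734)=−, so -1.
(a,b)_5: α=2, u≡2; β=-4, v≡1 (mod 5); (2|5)=-1, (1|5)=+1; sign (−1)^0·-1^-4·+1^2 = +1.
(a,b)_19: α=3, u≡5; β=0, v≡8 (mod 19); (5|19)=+1, (8|19)=-1; sign (−1)^0·+1^0·-1^3 = -1.
(a,b)_3: α=0, u≡2; β=5, v≡1 (mod 3); (2|3)=-1, (1|3)=+1; sign (−1)^0·-1^5·+1^0 = -1.
(a,b)_13: α=1, u≡8; β=-2, v≡11 (mod 13); (8|13)=-1, (11|13)=-1; sign (−1)^0·-1^-2·-1^1 = -1.
(a,b)_17: α=0, u≡4; β=1, v≡6 (mod 17); (4|17)=+1, (6|17)=-1; sign (−1)^0·+1^1·-1^0 = +1.
(a,b)_23: α=-2, u≡6; β=0, v≡10 (mod 23); (6|23)=+1, (10|23)=-1; sign (−1)^0·+1^0·-1^-2 = +1.
(a,b)_7: α=2, u≡5; β=0, v≡2 (mod 7); (5|7)=-1, (2|7)=+1; sign (−1)^0·-1^0·+1^2 = +1.
(a,b)_41: α=0, u≡23; β=1, v≡37 (mod 41); (23|41)=+1, (37|41)=+1; sign (−1)^0·+1^1·+1^0 = +1.
(a,b)_37: α=0, u≡7; β=1, v≡30 (mod 37); (7|37)=+1, (30|37)=+1; sign (−1)^0·+1^1·+1^0 = +1.
(a,b)_2: α=-2, β=7; u≡1, v≡1 (mod 8); ε(u)ε(v)=0·0, αω(v)=-2·0, βω(u)=7·0; sum ≡ 0  ⇒  +1.
Ram(-247, -154734) = {3, 13, 19, ∞}; no ℚ_3-point on the conic.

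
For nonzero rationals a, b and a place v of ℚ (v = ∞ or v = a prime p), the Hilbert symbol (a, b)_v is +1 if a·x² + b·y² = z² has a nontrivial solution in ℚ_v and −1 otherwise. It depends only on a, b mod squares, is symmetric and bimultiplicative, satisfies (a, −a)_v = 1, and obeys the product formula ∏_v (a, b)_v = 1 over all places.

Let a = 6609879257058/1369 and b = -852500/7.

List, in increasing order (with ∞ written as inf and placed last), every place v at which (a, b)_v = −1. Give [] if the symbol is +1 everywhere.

[2, 7, 11, 31]

(a, b) ≡ (14322, -2387) mod (ℚ^×)²; places V = {2, 3, 5, 7, 11, 31, 37, ∞}.
(a,b)_3: α=5, u≡1; β=0, v≡1 (mod 3); (1|3)=+1, (1|3)=+1; sign (−1)^0·+1^0·+1^5 = +1.
(a,b)_5: α=0, u≡2; β=4, v≡3 (mod 5); (2|5)=-1, (3|5)=-1; sign (−1)^0·-1^4·-1^0 = +1.
(a,b)_31: α=3, u≡8; β=1, v≡4 (mod 31); (8|31)=+1, (4|31)=+1; sign (−1)^1·+1^1·+1^3 = -1.
(a,b)_7: α=3, u≡1; β=-1, v≡2 (mod 7); (1|7)=+1, (2|7)=+1; sign (−1)^1·+1^-1·+1^3 = -1.
(a,b)_11: α=3, u≡9; β=1, v≡4 (mod 11); (9|11)=+1, (4|11)=+1; sign (−1)^1·+1^1·+1^3 = -1.
(a,b)_∞: sgn(14322)=+, sgn(-2387)=−, so +1.
(a,b)_2: α=1, β=2; u≡1, v≡5 (mod 8); ε(u)ε(v)=0·0, αω(v)=1·1, βω(u)=2·0; sum ≡ 1  ⇒  -1.
(a,b)_37: α=-2, u≡33; β=0, v≡13 (mod 37); (33|37)=+1, (13|37)=-1; sign (−1)^0·+1^0·-1^-2 = +1.
|Ram(14322, -2387)| = 4, even; anisotropic at {2, 7, 11, 31}.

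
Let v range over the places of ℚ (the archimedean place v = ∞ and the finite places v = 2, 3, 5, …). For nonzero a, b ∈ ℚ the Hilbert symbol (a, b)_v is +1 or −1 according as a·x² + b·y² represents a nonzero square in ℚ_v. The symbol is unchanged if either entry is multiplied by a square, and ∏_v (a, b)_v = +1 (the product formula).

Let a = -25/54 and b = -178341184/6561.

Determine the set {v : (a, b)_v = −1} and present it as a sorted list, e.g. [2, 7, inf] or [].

Mod squares: a ≡ -6, b ≡ -56869. Check v ∈ {∞, 2, 3, 5, 7, 29, 37, 53}.
v=3: a=3^-3·(≡1), b=3^-8·(≡2) mod 3; (1|3)=+1, (2|3)=-1; (−1)^{-3·-8·1}·(+1)^-8·(-1)^-3 = -1.
v=7: a=7^0·(≡2), b=7^2·(≡3) mod 7; (2|7)=+1, (3|7)=-1; (−1)^{0·2·3}·(+1)^2·(-1)^0 = +1.
v=37: a=37^0·(≡29), b=37^1·(≡15) mod 37; (29|37)=-1, (15|37)=-1; (−1)^{0·1·18}·(-1)^1·(-1)^0 = -1.
v=2: v_2(a)=-1, v_2(b)=6; units ≡ 5, 3 (mod 8); ε·ε+αω+βω = 0·1+-1·1+6·1 ≡ 1  ⇒  (a,b)_2 = -1.
v=5: a=5^2·(≡1), b=5^0·(≡1) mod 5; (1|5)=+1, (1|5)=+1; (−1)^{2·0·2}·(+1)^0·(+1)^2 = +1.
v=∞: -6 < 0 and -56869 < 0  ⇒  (a,b)_∞ = -1.
v=29: a=29^0·(≡28), b=29^1·(≡27) mod 29; (28|29)=+1, (27|29)=-1; (−1)^{0·1·14}·(+1)^1·(-1)^0 = +1.
v=53: a=53^0·(≡28), b=53^1·(≡1) mod 53; (28|53)=+1, (1|53)=+1; (−1)^{0·1·26}·(+1)^1·(+1)^0 = +1.
Ram(-6, -56869) = {2, 3, 37, ∞}; no ℚ_2-point on the conic.

[2, 3, 37, inf]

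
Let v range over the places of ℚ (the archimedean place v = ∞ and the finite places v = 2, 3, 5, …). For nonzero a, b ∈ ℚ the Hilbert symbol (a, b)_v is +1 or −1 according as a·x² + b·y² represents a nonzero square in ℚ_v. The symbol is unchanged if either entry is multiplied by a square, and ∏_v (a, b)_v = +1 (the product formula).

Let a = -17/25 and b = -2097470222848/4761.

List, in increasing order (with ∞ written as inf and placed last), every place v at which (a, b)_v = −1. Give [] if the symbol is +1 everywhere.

[2, inf]

Mod squares: a ≡ -17, b ≡ -2002. Check v ∈ {∞, 2, 3, 5, 7, 11, 13, 17, 23}.
v=11: a=11^0·(≡9), b=11^1·(≡9) mod 11; (9|11)=+1, (9|11)=+1; (−1)^{0·1·5}·(+1)^1·(+1)^0 = +1.
v=5: a=5^-2·(≡3), b=5^0·(≡2) mod 5; (3|5)=-1, (2|5)=-1; (−1)^{-2·0·2}·(-1)^0·(-1)^-2 = +1.
v=7: a=7^0·(≡1), b=7^3·(≡2) mod 7; (1|7)=+1, (2|7)=+1; (−1)^{0·3·3}·(+1)^3·(+1)^0 = +1.
v=17: a=17^1·(≡2), b=17^4·(≡9) mod 17; (2|17)=+1, (9|17)=+1; (−1)^{1·4·8}·(+1)^4·(+1)^1 = +1.
v=∞: -17 < 0 and -2002 < 0  ⇒  (a,b)_∞ = -1.
v=3: a=3^0·(≡1), b=3^-2·(≡2) mod 3; (1|3)=+1, (2|3)=-1; (−1)^{0·-2·1}·(+1)^-2·(-1)^0 = +1.
v=23: a=23^0·(≡3), b=23^-2·(≡15) mod 23; (3|23)=+1, (15|23)=-1; (−1)^{0·-2·11}·(+1)^-2·(-1)^0 = +1.
v=13: a=13^0·(≡4), b=13^1·(≡7) mod 13; (4|13)=+1, (7|13)=-1; (−1)^{0·1·6}·(+1)^1·(-1)^0 = +1.
v=2: v_2(a)=0, v_2(b)=9; units ≡ 7, 7 (mod 8); ε·ε+αω+βω = 1·1+0·0+9·0 ≡ 1  ⇒  (a,b)_2 = -1.
Ram(-17, -2002) = {2, ∞}; no ℚ_2-point on the conic.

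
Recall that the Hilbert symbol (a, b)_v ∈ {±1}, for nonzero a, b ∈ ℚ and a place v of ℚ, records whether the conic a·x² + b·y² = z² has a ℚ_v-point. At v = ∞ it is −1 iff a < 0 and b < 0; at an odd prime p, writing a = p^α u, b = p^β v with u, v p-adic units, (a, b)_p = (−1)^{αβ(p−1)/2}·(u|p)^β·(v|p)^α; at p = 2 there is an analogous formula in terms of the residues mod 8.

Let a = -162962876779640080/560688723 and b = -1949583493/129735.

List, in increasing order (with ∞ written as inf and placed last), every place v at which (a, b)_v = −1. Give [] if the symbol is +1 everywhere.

[5, inf]

Mod squares: a ≡ -435, b ≡ -205755. Check v ∈ {∞, 2, 3, 5, 7, 11, 13, 29, 31, 43, 47}.
v=5: a=5^1·(≡3), b=5^-1·(≡1) mod 5; (3|5)=-1, (1|5)=+1; (−1)^{1·-1·2}·(-1)^-1·(+1)^1 = -1.
v=3: a=3^-5·(≡2), b=3^-3·(≡1) mod 3; (2|3)=-1, (1|3)=+1; (−1)^{-5·-3·1}·(-1)^-3·(+1)^-5 = +1.
v=13: a=13^2·(≡5), b=13^2·(≡1) mod 13; (5|13)=-1, (1|13)=+1; (−1)^{2·2·6}·(-1)^2·(+1)^2 = +1.
v=47: a=47^2·(≡26), b=47^0·(≡13) mod 47; (26|47)=-1, (13|47)=-1; (−1)^{2·0·23}·(-1)^0·(-1)^2 = +1.
v=∞: -435 < 0 and -205755 < 0  ⇒  (a,b)_∞ = -1.
v=31: a=31^-2·(≡29), b=31^-2·(≡11) mod 31; (29|31)=-1, (11|31)=-1; (−1)^{-2·-2·15}·(-1)^-2·(-1)^-2 = +1.
v=7: a=7^-4·(≡6), b=7^0·(≡6) mod 7; (6|7)=-1, (6|7)=-1; (−1)^{-4·0·3}·(-1)^0·(-1)^-4 = +1.
v=2: v_2(a)=4, v_2(b)=0; units ≡ 5, 5 (mod 8); ε·ε+αω+βω = 0·0+4·1+0·1 ≡ 0  ⇒  (a,b)_2 = +1.
v=29: a=29^3·(≡27), b=29^3·(≡17) mod 29; (27|29)=-1, (17|29)=-1; (−1)^{3·3·14}·(-1)^3·(-1)^3 = +1.
v=43: a=43^2·(≡9), b=43^1·(≡23) mod 43; (9|43)=+1, (23|43)=+1; (−1)^{2·1·21}·(+1)^1·(+1)^2 = +1.
v=11: a=11^2·(≡4), b=11^1·(≡8) mod 11; (4|11)=+1, (8|11)=-1; (−1)^{2·1·5}·(+1)^1·(-1)^2 = +1.
Ram(-435, -205755) = {5, ∞}; no ℚ_5-point on the conic.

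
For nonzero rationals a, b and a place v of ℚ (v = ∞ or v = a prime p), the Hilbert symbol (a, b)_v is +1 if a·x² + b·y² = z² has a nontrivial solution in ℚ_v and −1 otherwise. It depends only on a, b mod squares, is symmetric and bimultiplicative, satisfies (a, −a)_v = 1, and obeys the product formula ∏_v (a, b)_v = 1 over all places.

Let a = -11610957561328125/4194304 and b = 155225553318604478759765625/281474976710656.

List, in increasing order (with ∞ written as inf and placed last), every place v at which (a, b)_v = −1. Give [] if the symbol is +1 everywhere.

Mod squares: a ≡ -13, b ≡ 105. Check v ∈ {∞, 2, 3, 5, 7, 11, 13, 17, 23}.
v=23: a=23^2·(≡11), b=23^2·(≡13) mod 23; (11|23)=-1, (13|23)=+1; (−1)^{2·2·11}·(-1)^2·(+1)^2 = +1.
v=7: a=7^2·(≡2), b=7^3·(≡2) mod 7; (2|7)=+1, (2|7)=+1; (−1)^{2·3·3}·(+1)^3·(+1)^2 = +1.
v=∞: -13 < 0 and 105 > 0  ⇒  (a,b)_∞ = +1.
v=17: a=17^0·(≡16), b=17^2·(≡11) mod 17; (16|17)=+1, (11|17)=-1; (−1)^{0·2·8}·(+1)^2·(-1)^0 = +1.
v=11: a=11^2·(≡3), b=11^0·(≡10) mod 11; (3|11)=+1, (10|11)=-1; (−1)^{2·0·5}·(+1)^0·(-1)^2 = +1.
v=2: v_2(a)=-22, v_2(b)=-48; units ≡ 3, 1 (mod 8); ε·ε+αω+βω = 1·0+-22·0+-48·1 ≡ 0  ⇒  (a,b)_2 = +1.
v=13: a=13^1·(≡3), b=13^2·(≡12) mod 13; (3|13)=+1, (12|13)=+1; (−1)^{1·2·6}·(+1)^2·(+1)^1 = +1.
v=3: a=3^6·(≡2), b=3^15·(≡2) mod 3; (2|3)=-1, (2|3)=-1; (−1)^{6·15·1}·(-1)^15·(-1)^6 = -1.
v=5: a=5^8·(≡2), b=5^13·(≡4) mod 5; (2|5)=-1, (4|5)=+1; (−1)^{8·13·2}·(-1)^13·(+1)^8 = -1.
Ram(-13, 105) = {3, 5}; no ℚ_3-point on the conic.

[3, 5]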